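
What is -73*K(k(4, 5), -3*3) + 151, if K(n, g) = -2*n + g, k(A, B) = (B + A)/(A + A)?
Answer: 3889/4 ≈ 972.25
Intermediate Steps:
k(A, B) = (A + B)/(2*A) (k(A, B) = (A + B)/((2*A)) = (A + B)*(1/(2*A)) = (A + B)/(2*A))
K(n, g) = g - 2*n
-73*K(k(4, 5), -3*3) + 151 = -73*(-3*3 - (4 + 5)/4) + 151 = -73*(-9 - 9/4) + 151 = -73*(-45/4) + 151 = 3285/4 + 151 = 3889/4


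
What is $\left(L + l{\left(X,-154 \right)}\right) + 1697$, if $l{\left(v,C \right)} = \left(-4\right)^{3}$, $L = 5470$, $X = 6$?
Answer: $7103$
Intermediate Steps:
$l{\left(v,C \right)} = -64$
$\left(L + l{\left(X,-154 \right)}\right) + 1697 = \left(5470 - 64\right) + 1697 = 5406 + 1697 = 7103$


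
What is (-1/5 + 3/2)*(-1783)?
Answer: -23179/10 ≈ -2317.9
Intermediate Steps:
(-1/5 + 3/2)*(-1783) = (13/10)*(-1783) = -23179/10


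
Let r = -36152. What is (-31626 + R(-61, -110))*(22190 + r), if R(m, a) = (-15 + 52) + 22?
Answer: 440738454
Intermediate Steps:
R(m, a) = 59 (R(m, a) = 37 + 22 = 59)
(-31626 + R(-61, -110))*(22190 + r) = (-31626 + 59)*(22190 - 36152) = -31567*(-13962) = 440738454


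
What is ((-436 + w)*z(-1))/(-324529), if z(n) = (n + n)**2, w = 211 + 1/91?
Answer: 81896/29532139 ≈ 0.0027731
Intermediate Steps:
w = 19202/91 (w = 211 + 1/91 = 19202/91 ≈ 211.01)
z(n) = 4*n**2 (z(n) = (2*n)**2 = 4*n**2)
((-436 + w)*z(-1))/(-324529) = ((-436 + 19202/91)*(4*(-1)**2))/(-324529) = -81896/91*(-1/324529) = 81896/29532139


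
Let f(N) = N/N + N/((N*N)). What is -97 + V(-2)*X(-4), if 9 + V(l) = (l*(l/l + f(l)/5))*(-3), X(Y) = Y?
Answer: -437/5 ≈ -87.400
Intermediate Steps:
f(N) = 1 + 1/N (f(N) = 1 + N/(N²) = 1 + N/N² = 1 + 1/N)
V(l) = -9 - 3*l*(1 + (1 + l)/(5*l)) (V(l) = -9 + (l*(l/l + ((1 + l)/l)/5))*(-3) = -9 + (l*(1 + ((1 + l)/l)*(⅕)))*(-3) = -9 + (l*(1 + (1 + l)/(5*l)))*(-3) = -9 - 3*l*(1 + (1 + l)/(5*l)))
-97 + V(-2)*X(-4) = -97 + (-48/5 - 18/5*(-2))*(-4) = -97 + (-48/5 + 36/5)*(-4) = -97 - 12/5*(-4) = -97 + 48/5 = -437/5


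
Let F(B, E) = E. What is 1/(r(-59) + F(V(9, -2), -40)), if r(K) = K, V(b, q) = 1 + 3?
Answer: -1/99 ≈ -0.010101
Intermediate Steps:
V(b, q) = 4
1/(r(-59) + F(V(9, -2), -40)) = 1/(-59 - 40) = 1/(-99) = -1/99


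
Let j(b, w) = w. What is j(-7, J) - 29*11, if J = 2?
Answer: -317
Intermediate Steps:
j(-7, J) - 29*11 = 2 - 29*11 = 2 - 319 = -317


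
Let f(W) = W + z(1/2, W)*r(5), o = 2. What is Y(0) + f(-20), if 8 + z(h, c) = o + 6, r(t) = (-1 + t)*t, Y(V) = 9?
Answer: -11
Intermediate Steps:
r(t) = t*(-1 + t)
z(h, c) = 0 (z(h, c) = -8 + (2 + 6) = -8 + 8 = 0)
f(W) = W (f(W) = W + 0*(5*(-1 + 5)) = W + 0*(5*4) = W + 0*20 = W + 0 = W)
Y(0) + f(-20) = 9 - 20 = -11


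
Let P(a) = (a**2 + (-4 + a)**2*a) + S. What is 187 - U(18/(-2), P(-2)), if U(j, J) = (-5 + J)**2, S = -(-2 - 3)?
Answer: -4437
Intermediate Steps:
S = 5 (S = -1*(-5) = 5)
P(a) = 5 + a**2 + a*(-4 + a)**2 (P(a) = (a**2 + (-4 + a)**2*a) + 5 = (a**2 + a*(-4 + a)**2) + 5 = 5 + a**2 + a*(-4 + a)**2)
187 - U(18/(-2), P(-2)) = 187 - (-5 + (5 + (-2)**2 - 2*(-4 - 2)**2))**2 = 187 - (-5 + (5 + 4 - 2*(-6)**2))**2 = 187 - (-5 + (5 + 4 - 2*36))**2 = 187 - (-5 + (5 + 4 - 72))**2 = 187 - (-5 - 63)**2 = 187 - 1*(-68)**2 = 187 - 1*4624 = 187 - 4624 = -4437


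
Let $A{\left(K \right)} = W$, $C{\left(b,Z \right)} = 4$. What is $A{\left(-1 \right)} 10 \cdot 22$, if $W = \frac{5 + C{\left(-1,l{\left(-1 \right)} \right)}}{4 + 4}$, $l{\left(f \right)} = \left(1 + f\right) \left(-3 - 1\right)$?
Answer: $\frac{495}{2} \approx 247.5$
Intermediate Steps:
$l{\left(f \right)} = -4 - 4 f$ ($l{\left(f \right)} = \left(1 + f\right) \left(-4\right) = -4 - 4 f$)
$W = \frac{9}{8}$ ($W = \frac{5 + 4}{4 + 4} = \frac{9}{8} \approx 1.125$)
$A{\left(K \right)} = \frac{9}{8}$
$A{\left(-1 \right)} 10 \cdot 22 = \frac{9}{8} \cdot 10 \cdot 22 = \frac{45}{4} \cdot 22 = \frac{495}{2}$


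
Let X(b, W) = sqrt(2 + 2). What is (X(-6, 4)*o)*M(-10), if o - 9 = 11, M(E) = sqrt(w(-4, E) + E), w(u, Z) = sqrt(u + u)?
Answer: 40*sqrt(-10 + 2*I*sqrt(2)) ≈ 17.716 + 127.73*I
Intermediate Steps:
w(u, Z) = sqrt(2)*sqrt(u) (w(u, Z) = sqrt(2*u) = sqrt(2)*sqrt(u))
X(b, W) = 2 (X(b, W) = sqrt(4) = 2)
M(E) = sqrt(E + 2*I*sqrt(2)) (M(E) = sqrt(sqrt(2)*sqrt(-4) + E) = sqrt(sqrt(2)*(2*I) + E) = sqrt(2*I*sqrt(2) + E) = sqrt(E + 2*I*sqrt(2)))
o = 20 (o = 9 + 11 = 20)
(X(-6, 4)*o)*M(-10) = (2*20)*sqrt(-10 + 2*I*sqrt(2)) = 40*sqrt(-10 + 2*I*sqrt(2))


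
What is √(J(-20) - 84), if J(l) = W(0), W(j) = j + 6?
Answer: I*√78 ≈ 8.8318*I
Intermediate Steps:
W(j) = 6 + j
J(l) = 6 (J(l) = 6 + 0 = 6)
√(J(-20) - 84) = √(6 - 84) = √(-78) = I*√78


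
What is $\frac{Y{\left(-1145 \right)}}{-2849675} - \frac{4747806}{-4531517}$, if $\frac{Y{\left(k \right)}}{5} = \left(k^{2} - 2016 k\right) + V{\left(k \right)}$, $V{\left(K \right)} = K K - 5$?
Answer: $- \frac{3927218400219}{516534028279} \approx -7.603$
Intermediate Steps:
$V{\left(K \right)} = -5 + K^{2}$ ($V{\left(K \right)} = K^{2} - 5 = -5 + K^{2}$)
$Y{\left(k \right)} = -25 - 10080 k + 10 k^{2}$ ($Y{\left(k \right)} = 5 \left(\left(k^{2} - 2016 k\right) + \left(-5 + k^{2}\right)\right) = 5 \left(-5 - 2016 k + 2 k^{2}\right) = -25 - 10080 k + 10 k^{2}$)
$\frac{Y{\left(-1145 \right)}}{-2849675} - \frac{4747806}{-4531517} = \frac{-25 - -11541600 + 10 \left(-1145\right)^{2}}{-2849675} - \frac{4747806}{-4531517} = \left(-25 + 11541600 + 10 \cdot 1311025\right) \left(- \frac{1}{2849675}\right) - - \frac{4747806}{4531517} = \left(-25 + 11541600 + 13110250\right) \left(- \frac{1}{2849675}\right) + \frac{4747806}{4531517} = 24651825 \left(- \frac{1}{2849675}\right) + \frac{4747806}{4531517} = - \frac{986073}{113987} + \frac{4747806}{4531517} = - \frac{3927218400219}{516534028279}$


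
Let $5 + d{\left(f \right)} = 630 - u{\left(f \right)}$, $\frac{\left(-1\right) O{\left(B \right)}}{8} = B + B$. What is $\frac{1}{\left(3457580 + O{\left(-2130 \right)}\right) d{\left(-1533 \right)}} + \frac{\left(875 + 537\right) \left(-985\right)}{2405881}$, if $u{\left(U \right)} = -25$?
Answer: $- \frac{3156575862374119}{5460336994099000} \approx -0.57809$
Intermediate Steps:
$O{\left(B \right)} = - 16 B$ ($O{\left(B \right)} = - 8 \left(B + B\right) = - 8 \cdot 2 B = - 16 B$)
$d{\left(f \right)} = 650$ ($d{\left(f \right)} = -5 + \left(630 - -25\right) = -5 + \left(630 + 25\right) = -5 + 655 = 650$)
$\frac{1}{\left(3457580 + O{\left(-2130 \right)}\right) d{\left(-1533 \right)}} + \frac{\left(875 + 537\right) \left(-985\right)}{2405881} = \frac{1}{\left(3457580 - -34080\right) 650} + \frac{\left(875 + 537\right) \left(-985\right)}{2405881} = \frac{1}{3457580 + 34080} \cdot \frac{1}{650} + 1412 \left(-985\right) \frac{1}{2405881} = \frac{1}{3491660} \cdot \frac{1}{650} - \frac{1390820}{2405881} = \frac{1}{2269579000} - \frac{1390820}{2405881} = - \frac{3156575862374119}{5460336994099000}$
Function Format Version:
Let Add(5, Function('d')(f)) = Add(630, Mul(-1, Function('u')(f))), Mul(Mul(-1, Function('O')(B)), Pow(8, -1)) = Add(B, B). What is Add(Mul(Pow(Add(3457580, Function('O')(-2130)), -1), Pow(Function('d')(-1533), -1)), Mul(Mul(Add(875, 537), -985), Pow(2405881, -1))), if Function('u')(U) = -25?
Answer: Rational(-3156575862374119, 5460336994099000) ≈ -0.57809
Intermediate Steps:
Function('O')(B) = Mul(-16, B) (Function('O')(B) = Mul(-8, Add(B, B)) = Mul(-8, Mul(2, B)) = Mul(-16, B))
Function('d')(f) = 650 (Function('d')(f) = Add(-5, Add(630, Mul(-1, -25))) = Add(-5, Add(630, 25)) = Add(-5, 655) = 650)
Add(Mul(Pow(Add(3457580, Function('O')(-2130)), -1), Pow(Function('d')(-1533), -1)), Mul(Mul(Add(875, 537), -985), Pow(2405881, -1))) = Add(Mul(Pow(Add(3457580, Mul(-16, -2130)), -1), Pow(650, -1)), Mul(Mul(Add(875, 537), -985), Pow(2405881, -1))) = Add(Mul(Pow(Add(3457580, 34080), -1), Rational(1, 650)), Mul(Mul(1412, -985), Rational(1, 2405881))) = Add(Mul(Pow(3491660, -1), Rational(1, 650)), Mul(-1390820, Rational(1, 2405881))) = Add(Mul(Rational(1, 3491660), Rational(1, 650)), Rational(-1390820, 2405881)) = Add(Rational(1, 2269579000), Rational(-1390820, 2405881)) = Rational(-3156575862374119, 5460336994099000)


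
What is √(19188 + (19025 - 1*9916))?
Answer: √28297 ≈ 168.22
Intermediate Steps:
√(19188 + (19025 - 1*9916)) = √(19188 + (19025 - 9916)) = √(19188 + 9109) = √28297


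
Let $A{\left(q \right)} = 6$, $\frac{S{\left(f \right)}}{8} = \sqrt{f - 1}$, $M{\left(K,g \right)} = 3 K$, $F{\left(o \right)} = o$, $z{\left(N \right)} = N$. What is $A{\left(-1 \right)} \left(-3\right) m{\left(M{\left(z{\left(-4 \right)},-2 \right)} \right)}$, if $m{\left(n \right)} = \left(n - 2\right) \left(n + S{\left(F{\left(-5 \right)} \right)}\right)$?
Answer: $-3024 + 2016 i \sqrt{6} \approx -3024.0 + 4938.2 i$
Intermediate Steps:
$S{\left(f \right)} = 8 \sqrt{-1 + f}$ ($S{\left(f \right)} = 8 \sqrt{f - 1} = 8 \sqrt{-1 + f}$)
$m{\left(n \right)} = \left(-2 + n\right) \left(n + 8 i \sqrt{6}\right)$ ($m{\left(n \right)} = \left(n - 2\right) \left(n + 8 \sqrt{-1 - 5}\right) = \left(-2 + n\right) \left(n + 8 \sqrt{-6}\right) = \left(-2 + n\right) \left(n + 8 i \sqrt{6}\right)$)
$A{\left(-1 \right)} \left(-3\right) m{\left(M{\left(z{\left(-4 \right)},-2 \right)} \right)} = 6 \left(-3\right) \left(\left(3 \left(-4\right)\right)^{2} - 2 \cdot 3 \left(-4\right) - 16 i \sqrt{6} + 8 i 3 \left(-4\right) \sqrt{6}\right) = - 18 \left(\left(-12\right)^{2} - -24 - 16 i \sqrt{6} + 8 i \left(-12\right) \sqrt{6}\right) = - 18 \left(144 + 24 - 16 i \sqrt{6} - 96 i \sqrt{6}\right) = - 18 \left(168 - 112 i \sqrt{6}\right) = -3024 + 2016 i \sqrt{6}$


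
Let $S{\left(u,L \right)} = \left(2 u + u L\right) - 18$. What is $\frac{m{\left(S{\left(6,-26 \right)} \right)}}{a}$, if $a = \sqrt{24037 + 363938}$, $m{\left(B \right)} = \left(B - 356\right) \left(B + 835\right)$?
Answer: $- \frac{49802 \sqrt{15519}}{11085} \approx -559.68$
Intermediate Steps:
$S{\left(u,L \right)} = -18 + 2 u + L u$ ($S{\left(u,L \right)} = \left(2 u + L u\right) - 18 = -18 + 2 u + L u$)
$m{\left(B \right)} = \left(-356 + B\right) \left(835 + B\right)$
$a = 5 \sqrt{15519}$ ($a = \sqrt{387975} = 5 \sqrt{15519} \approx 622.88$)
$\frac{m{\left(S{\left(6,-26 \right)} \right)}}{a} = \frac{-297260 + \left(-18 + 2 \cdot 6 - 156\right)^{2} + 479 \left(-18 + 2 \cdot 6 - 156\right)}{5 \sqrt{15519}} = \left(-297260 + \left(-18 + 12 - 156\right)^{2} + 479 \left(-18 + 12 - 156\right)\right) \frac{\sqrt{15519}}{77595} = \left(-297260 + \left(-162\right)^{2} + 479 \left(-162\right)\right) \frac{\sqrt{15519}}{77595} = \left(-297260 + 26244 - 77598\right) \frac{\sqrt{15519}}{77595} = - 348614 \frac{\sqrt{15519}}{77595} = - \frac{49802 \sqrt{15519}}{11085}$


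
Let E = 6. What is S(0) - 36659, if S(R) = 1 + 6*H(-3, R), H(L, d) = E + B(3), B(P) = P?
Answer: -36604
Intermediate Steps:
H(L, d) = 9 (H(L, d) = 6 + 3 = 9)
S(R) = 55 (S(R) = 1 + 6*9 = 1 + 54 = 55)
S(0) - 36659 = 55 - 36659 = -36604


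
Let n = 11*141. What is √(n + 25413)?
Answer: 6*√749 ≈ 164.21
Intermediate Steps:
n = 1551
√(n + 25413) = √(1551 + 25413) = √26964 = 6*√749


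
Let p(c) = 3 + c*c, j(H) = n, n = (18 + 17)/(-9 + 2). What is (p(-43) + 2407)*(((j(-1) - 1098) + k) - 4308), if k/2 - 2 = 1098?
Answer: -13675649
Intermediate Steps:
k = 2200 (k = 4 + 2*1098 = 4 + 2196 = 2200)
n = -5 (n = 35/(-7) = 35*(-⅐) = -5)
j(H) = -5
p(c) = 3 + c²
(p(-43) + 2407)*(((j(-1) - 1098) + k) - 4308) = ((3 + (-43)²) + 2407)*(((-5 - 1098) + 2200) - 4308) = ((3 + 1849) + 2407)*((-1103 + 2200) - 4308) = (1852 + 2407)*(1097 - 4308) = 4259*(-3211) = -13675649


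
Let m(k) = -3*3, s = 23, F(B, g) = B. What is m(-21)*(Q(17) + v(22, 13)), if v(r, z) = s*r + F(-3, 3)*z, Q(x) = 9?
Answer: -4284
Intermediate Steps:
v(r, z) = -3*z + 23*r (v(r, z) = 23*r - 3*z = -3*z + 23*r)
m(k) = -9
m(-21)*(Q(17) + v(22, 13)) = -9*(9 + (-3*13 + 23*22)) = -9*(9 + (-39 + 506)) = -9*(9 + 467) = -9*476 = -4284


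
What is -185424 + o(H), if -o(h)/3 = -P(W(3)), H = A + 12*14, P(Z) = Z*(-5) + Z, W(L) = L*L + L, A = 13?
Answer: -185568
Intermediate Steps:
W(L) = L + L² (W(L) = L² + L = L + L²)
P(Z) = -4*Z (P(Z) = -5*Z + Z = -4*Z)
H = 181 (H = 13 + 12*14 = 13 + 168 = 181)
o(h) = -144 (o(h) = -(-3)*(-12*(1 + 3)) = -(-3)*(-12*4) = -(-3)*(-4*12) = -(-3)*(-48) = -3*48 = -144)
-185424 + o(H) = -185424 - 144 = -185568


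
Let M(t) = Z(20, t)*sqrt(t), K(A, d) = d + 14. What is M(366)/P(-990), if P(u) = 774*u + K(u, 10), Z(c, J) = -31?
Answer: 31*sqrt(366)/766236 ≈ 0.00077400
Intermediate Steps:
K(A, d) = 14 + d
P(u) = 24 + 774*u (P(u) = 774*u + (14 + 10) = 774*u + 24 = 24 + 774*u)
M(t) = -31*sqrt(t)
M(366)/P(-990) = (-31*sqrt(366))/(24 + 774*(-990)) = (-31*sqrt(366))/(24 - 766260) = -31*sqrt(366)/(-766236) = -31*sqrt(366)*(-1/766236) = 31*sqrt(366)/766236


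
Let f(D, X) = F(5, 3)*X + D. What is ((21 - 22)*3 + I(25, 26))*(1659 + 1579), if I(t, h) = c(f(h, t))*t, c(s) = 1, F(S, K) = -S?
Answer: 71236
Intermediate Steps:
f(D, X) = D - 5*X (f(D, X) = (-1*5)*X + D = -5*X + D = D - 5*X)
I(t, h) = t (I(t, h) = 1*t = t)
((21 - 22)*3 + I(25, 26))*(1659 + 1579) = ((21 - 22)*3 + 25)*(1659 + 1579) = (-1*3 + 25)*3238 = (-3 + 25)*3238 = 22*3238 = 71236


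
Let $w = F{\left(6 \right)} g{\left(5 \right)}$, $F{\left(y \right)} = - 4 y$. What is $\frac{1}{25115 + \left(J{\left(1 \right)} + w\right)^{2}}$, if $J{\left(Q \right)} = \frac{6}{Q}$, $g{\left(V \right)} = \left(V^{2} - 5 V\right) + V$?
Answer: $\frac{1}{38111} \approx 2.6239 \cdot 10^{-5}$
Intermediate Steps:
$g{\left(V \right)} = V^{2} - 4 V$
$w = -120$ ($w = \left(-4\right) 6 \cdot 5 \left(-4 + 5\right) = - 24 \cdot 5 \cdot 1 = \left(-24\right) 5 = -120$)
$\frac{1}{25115 + \left(J{\left(1 \right)} + w\right)^{2}} = \frac{1}{25115 + \left(\frac{6}{1} - 120\right)^{2}} = \frac{1}{25115 + \left(6 \cdot 1 - 120\right)^{2}} = \frac{1}{25115 + \left(6 - 120\right)^{2}} = \frac{1}{25115 + \left(-114\right)^{2}} = \frac{1}{25115 + 12996} = \frac{1}{38111}$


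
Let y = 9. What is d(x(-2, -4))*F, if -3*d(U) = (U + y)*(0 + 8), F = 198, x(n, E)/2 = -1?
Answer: -3696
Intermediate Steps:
x(n, E) = -2 (x(n, E) = 2*(-1) = -2)
d(U) = -24 - 8*U/3 (d(U) = -(U + 9)*(0 + 8)/3 = -(9 + U)*8/3 = -(72 + 8*U)/3 = -24 - 8*U/3)
d(x(-2, -4))*F = (-24 - 8/3*(-2))*198 = (-24 + 16/3)*198 = -56/3*198 = -3696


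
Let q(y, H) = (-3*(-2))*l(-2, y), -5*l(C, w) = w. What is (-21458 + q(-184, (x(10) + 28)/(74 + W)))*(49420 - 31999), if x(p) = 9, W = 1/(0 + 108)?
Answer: -1849866306/5 ≈ -3.6997e+8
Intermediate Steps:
l(C, w) = -w/5
W = 1/108 ≈ 0.0092593
q(y, H) = -6*y/5 (q(y, H) = (-3*(-2))*(-y/5) = 6*(-y/5) = -6*y/5)
(-21458 + q(-184, (x(10) + 28)/(74 + W)))*(49420 - 31999) = (-21458 - 6/5*(-184))*(49420 - 31999) = (-21458 + 1104/5)*17421 = -106186/5*17421 = -1849866306/5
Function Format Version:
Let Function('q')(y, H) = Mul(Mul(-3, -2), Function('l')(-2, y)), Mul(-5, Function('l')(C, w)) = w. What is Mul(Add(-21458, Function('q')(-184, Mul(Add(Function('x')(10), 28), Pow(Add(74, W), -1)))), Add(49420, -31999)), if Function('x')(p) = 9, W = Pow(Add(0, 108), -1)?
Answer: Rational(-1849866306, 5) ≈ -3.6997e+8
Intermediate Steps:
Function('l')(C, w) = Mul(Rational(-1, 5), w)
W = Rational(1, 108) (W = Pow(108, -1) = Rational(1, 108) ≈ 0.0092593)
Function('q')(y, H) = Mul(Rational(-6, 5), y) (Function('q')(y, H) = Mul(Mul(-3, -2), Mul(Rational(-1, 5), y)) = Mul(6, Mul(Rational(-1, 5), y)) = Mul(Rational(-6, 5), y))
Mul(Add(-21458, Function('q')(-184, Mul(Add(Function('x')(10), 28), Pow(Add(74, W), -1)))), Add(49420, -31999)) = Mul(Add(-21458, Mul(Rational(-6, 5), -184)), Add(49420, -31999)) = Mul(Add(-21458, Rational(1104, 5)), 17421) = Mul(Rational(-106186, 5), 17421) = Rational(-1849866306, 5)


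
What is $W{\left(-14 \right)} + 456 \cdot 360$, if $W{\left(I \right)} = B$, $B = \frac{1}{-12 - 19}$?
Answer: $\frac{5088959}{31} \approx 1.6416 \cdot 10^{5}$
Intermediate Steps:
$B = - \frac{1}{31}$ ($B = \frac{1}{-31} = - \frac{1}{31} \approx -0.032258$)
$W{\left(I \right)} = - \frac{1}{31}$
$W{\left(-14 \right)} + 456 \cdot 360 = - \frac{1}{31} + 456 \cdot 360 = - \frac{1}{31} + 164160 = \frac{5088959}{31}$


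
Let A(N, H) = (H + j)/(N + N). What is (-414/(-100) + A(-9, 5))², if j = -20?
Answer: 139129/5625 ≈ 24.734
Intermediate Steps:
A(N, H) = (-20 + H)/(2*N) (A(N, H) = (H - 20)/(N + N) = (-20 + H)/((2*N)) = (-20 + H)*(1/(2*N)) = (-20 + H)/(2*N))
(-414/(-100) + A(-9, 5))² = (-414/(-100) + (½)*(-20 + 5)/(-9))² = (-414*(-1/100) + (½)*(-⅑)*(-15))² = (207/50 + ⅚)² = (373/75)² = 139129/5625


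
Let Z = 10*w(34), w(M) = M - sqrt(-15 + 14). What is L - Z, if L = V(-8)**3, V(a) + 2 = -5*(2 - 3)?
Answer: -313 + 10*I ≈ -313.0 + 10.0*I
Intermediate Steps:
w(M) = M - I (w(M) = M - sqrt(-1) = M - I)
V(a) = 3 (V(a) = -2 - 5*(2 - 3) = -2 - 5*(-1) = -2 + 5 = 3)
Z = 340 - 10*I (Z = 10*(34 - I) = 340 - 10*I ≈ 340.0 - 10.0*I)
L = 27 (L = 3**3 = 27)
L - Z = 27 - (340 - 10*I) = 27 + (-340 + 10*I) = -313 + 10*I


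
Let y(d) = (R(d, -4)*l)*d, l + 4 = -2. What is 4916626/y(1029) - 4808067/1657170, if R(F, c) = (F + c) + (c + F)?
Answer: -191672074187/58261954275 ≈ -3.2898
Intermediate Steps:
R(F, c) = 2*F + 2*c (R(F, c) = (F + c) + (F + c) = 2*F + 2*c)
l = -6 (l = -4 - 2 = -6)
y(d) = d*(48 - 12*d) (y(d) = ((2*d + 2*(-4))*(-6))*d = ((2*d - 8)*(-6))*d = ((-8 + 2*d)*(-6))*d = (48 - 12*d)*d = d*(48 - 12*d))
4916626/y(1029) - 4808067/1657170 = 4916626/((12*1029*(4 - 1*1029))) - 4808067/1657170 = 4916626/((12*1029*(4 - 1029))) - 4808067*1/1657170 = 4916626/((12*1029*(-1025))) - 1602689/552390 = 4916626/(-12656700) - 1602689/552390 = 4916626*(-1/12656700) - 1602689/552390 = -2458313/6328350 - 1602689/552390 = -191672074187/58261954275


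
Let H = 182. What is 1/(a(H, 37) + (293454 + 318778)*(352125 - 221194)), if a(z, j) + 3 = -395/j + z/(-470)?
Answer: 8695/696992486668163 ≈ 1.2475e-11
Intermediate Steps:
a(z, j) = -3 - 395/j - z/470 (a(z, j) = -3 + (-395/j + z/(-470)) = -3 + (-395/j + z*(-1/470)) = -3 + (-395/j - z/470) = -3 - 395/j - z/470)
1/(a(H, 37) + (293454 + 318778)*(352125 - 221194)) = 1/((-3 - 395/37 - 1/470*182) + (293454 + 318778)*(352125 - 221194)) = 1/((-3 - 395*1/37 - 91/235) + 612232*130931) = 1/((-3 - 395/37 - 91/235) + 80160147992) = 1/(-122277/8695 + 80160147992) = 1/(696992486668163/8695) = 8695/696992486668163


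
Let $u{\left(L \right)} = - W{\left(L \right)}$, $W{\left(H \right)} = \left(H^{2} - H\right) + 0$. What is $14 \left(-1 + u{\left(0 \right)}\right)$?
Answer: $-14$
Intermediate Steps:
$W{\left(H \right)} = H^{2} - H$
$u{\left(L \right)} = - L \left(-1 + L\right)$
$14 \left(-1 + u{\left(0 \right)}\right) = 14 \left(-1 + 0 \left(1 - 0\right)\right) = 14 \left(-1 + 0 \left(1 + 0\right)\right) = 14 \left(-1 + 0 \cdot 1\right) = 14 \left(-1 + 0\right) = 14 \left(-1\right) = -14$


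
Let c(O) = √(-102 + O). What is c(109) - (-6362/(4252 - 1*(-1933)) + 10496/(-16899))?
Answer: 172429198/104520315 + √7 ≈ 4.2955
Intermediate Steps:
c(109) - (-6362/(4252 - 1*(-1933)) + 10496/(-16899)) = √(-102 + 109) - (-6362/(4252 - 1*(-1933)) + 10496/(-16899)) = √7 - (-6362/(4252 + 1933) + 10496*(-1/16899)) = √7 - (-6362/6185 - 10496/16899) = √7 - 1*(-172429198/104520315) = √7 + 172429198/104520315 = 172429198/104520315 + √7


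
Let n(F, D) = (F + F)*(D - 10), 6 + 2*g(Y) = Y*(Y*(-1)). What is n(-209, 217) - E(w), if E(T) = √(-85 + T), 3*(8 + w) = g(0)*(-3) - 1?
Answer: -86526 - I*√813/3 ≈ -86526.0 - 9.5044*I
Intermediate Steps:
g(Y) = -3 - Y²/2 (g(Y) = -3 + (Y*(Y*(-1)))/2 = -3 + (Y*(-Y))/2 = -3 + (-Y²)/2 = -3 - Y²/2)
n(F, D) = 2*F*(-10 + D) (n(F, D) = (2*F)*(-10 + D) = 2*F*(-10 + D))
w = -16/3 (w = -8 + ((-3 - ½*0²)*(-3) - 1)/3 = -8 + ((-3 - ½*0)*(-3) - 1)/3 = -8 + ((-3 + 0)*(-3) - 1)/3 = -8 + (-3*(-3) - 1)/3 = -8 + (9 - 1)/3 = -8 + (⅓)*8 = -8 + 8/3 = -16/3 ≈ -5.3333)
n(-209, 217) - E(w) = 2*(-209)*(-10 + 217) - √(-85 - 16/3) = 2*(-209)*207 - √(-271/3) = -86526 - I*√813/3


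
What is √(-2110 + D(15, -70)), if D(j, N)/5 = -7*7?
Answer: I*√2355 ≈ 48.528*I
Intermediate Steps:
D(j, N) = -245 (D(j, N) = 5*(-7*7) = 5*(-49) = -245)
√(-2110 + D(15, -70)) = √(-2110 - 245) = √(-2355) = I*√2355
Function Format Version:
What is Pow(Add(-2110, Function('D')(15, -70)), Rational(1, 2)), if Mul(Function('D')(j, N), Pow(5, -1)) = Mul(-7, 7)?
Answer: Mul(I, Pow(2355, Rational(1, 2))) ≈ Mul(48.528, I)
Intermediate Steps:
Function('D')(j, N) = -245 (Function('D')(j, N) = Mul(5, Mul(-7, 7)) = Mul(5, -49) = -245)
Pow(Add(-2110, Function('D')(15, -70)), Rational(1, 2)) = Pow(Add(-2110, -245), Rational(1, 2)) = Pow(-2355, Rational(1, 2)) = Mul(I, Pow(2355, Rational(1, 2)))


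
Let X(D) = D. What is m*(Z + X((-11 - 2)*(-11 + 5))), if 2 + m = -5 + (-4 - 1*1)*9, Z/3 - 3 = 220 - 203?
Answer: -7176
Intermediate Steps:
Z = 60 (Z = 9 + 3*(220 - 203) = 9 + 3*17 = 9 + 51 = 60)
m = -52 (m = -2 + (-5 + (-4 - 1*1)*9) = -2 + (-5 + (-4 - 1)*9) = -2 + (-5 - 5*9) = -2 + (-5 - 45) = -2 - 50 = -52)
m*(Z + X((-11 - 2)*(-11 + 5))) = -52*(60 + (-11 - 2)*(-11 + 5)) = -52*(60 - 13*(-6)) = -52*(60 + 78) = -52*138 = -7176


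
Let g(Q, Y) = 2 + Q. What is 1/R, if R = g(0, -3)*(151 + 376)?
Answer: 1/1054 ≈ 0.00094877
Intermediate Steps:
R = 1054 (R = (2 + 0)*(151 + 376) = 2*527 = 1054)
1/R = 1/1054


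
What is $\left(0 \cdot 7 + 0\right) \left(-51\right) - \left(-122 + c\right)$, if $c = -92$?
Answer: $214$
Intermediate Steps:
$\left(0 \cdot 7 + 0\right) \left(-51\right) - \left(-122 + c\right) = \left(0 \cdot 7 + 0\right) \left(-51\right) + \left(122 - -92\right) = \left(0 + 0\right) \left(-51\right) + \left(122 + 92\right) = 0 \left(-51\right) + 214 = 0 + 214 = 214$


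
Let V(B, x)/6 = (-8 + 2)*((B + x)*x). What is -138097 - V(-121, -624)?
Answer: 16597583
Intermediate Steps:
V(B, x) = -36*x*(B + x) (V(B, x) = 6*((-8 + 2)*((B + x)*x)) = 6*(-6*x*(B + x)) = -36*x*(B + x))
-138097 - V(-121, -624) = -138097 - (-36)*(-624)*(-121 - 624) = -138097 - (-36)*(-624)*(-745) = -138097 - 1*(-16735680) = -138097 + 16735680 = 16597583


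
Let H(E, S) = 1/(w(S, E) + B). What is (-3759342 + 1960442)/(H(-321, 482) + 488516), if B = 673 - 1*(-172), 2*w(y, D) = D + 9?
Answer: -49577684/13463501 ≈ -3.6824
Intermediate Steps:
w(y, D) = 9/2 + D/2 (w(y, D) = (D + 9)/2 = (9 + D)/2 = 9/2 + D/2)
B = 845 (B = 673 + 172 = 845)
H(E, S) = 1/(1699/2 + E/2) (H(E, S) = 1/((9/2 + E/2) + 845) = 1/(1699/2 + E/2))
(-3759342 + 1960442)/(H(-321, 482) + 488516) = (-3759342 + 1960442)/(2/(1699 - 321) + 488516) = -1798900/(2/1378 + 488516) = -1798900/(2*(1/1378) + 488516) = -1798900/(1/689 + 488516) = -1798900/336587525/689 = -1798900*689/336587525 = -49577684/13463501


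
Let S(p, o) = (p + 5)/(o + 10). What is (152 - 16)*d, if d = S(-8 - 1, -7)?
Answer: -544/3 ≈ -181.33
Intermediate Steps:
S(p, o) = (5 + p)/(10 + o)
d = -4/3 (d = (5 + (-8 - 1))/(10 - 7) = (5 - 9)/3 = (1/3)*(-4) = -4/3 ≈ -1.3333)
(152 - 16)*d = (152 - 16)*(-4/3) = 136*(-4/3) = -544/3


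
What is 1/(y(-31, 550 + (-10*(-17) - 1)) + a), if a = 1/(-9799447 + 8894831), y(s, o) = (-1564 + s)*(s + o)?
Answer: -904616/992689413761 ≈ -9.1128e-7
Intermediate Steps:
y(s, o) = (-1564 + s)*(o + s)
a = -1/904616 (a = 1/(-904616) = -1/904616 ≈ -1.1054e-6)
1/(y(-31, 550 + (-10*(-17) - 1)) + a) = 1/(((-31)² - 1564*(550 + (-10*(-17) - 1)) - 1564*(-31) + (550 + (-10*(-17) - 1))*(-31)) - 1/904616) = 1/((961 - 1564*(550 + (170 - 1)) + 48484 + (550 + (170 - 1))*(-31)) - 1/904616) = 1/((961 - 1564*(550 + 169) + 48484 + (550 + 169)*(-31)) - 1/904616) = 1/((961 - 1564*719 + 48484 + 719*(-31)) - 1/904616) = 1/((961 - 1124516 + 48484 - 22289) - 1/904616) = 1/(-1097360 - 1/904616) = 1/(-992689413761/904616) = -904616/992689413761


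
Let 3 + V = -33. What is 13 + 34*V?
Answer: -1211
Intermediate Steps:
V = -36 (V = -3 - 33 = -36)
13 + 34*V = 13 + 34*(-36) = 13 - 1224 = -1211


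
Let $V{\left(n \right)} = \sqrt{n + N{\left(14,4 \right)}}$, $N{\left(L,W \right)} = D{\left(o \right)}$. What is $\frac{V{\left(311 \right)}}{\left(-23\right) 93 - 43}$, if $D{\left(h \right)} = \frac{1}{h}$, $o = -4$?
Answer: $- \frac{\sqrt{1243}}{4364} \approx -0.0080789$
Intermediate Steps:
$N{\left(L,W \right)} = - \frac{1}{4}$ ($N{\left(L,W \right)} = \frac{1}{-4} = - \frac{1}{4}$)
$V{\left(n \right)} = \sqrt{- \frac{1}{4} + n}$ ($V{\left(n \right)} = \sqrt{n - \frac{1}{4}} = \sqrt{- \frac{1}{4} + n}$)
$\frac{V{\left(311 \right)}}{\left(-23\right) 93 - 43} = \frac{\frac{1}{2} \sqrt{-1 + 4 \cdot 311}}{\left(-23\right) 93 - 43} = \frac{\frac{1}{2} \sqrt{-1 + 1244}}{-2139 - 43} = \frac{\frac{1}{2} \sqrt{1243}}{-2182} = \frac{\sqrt{1243}}{2} \left(- \frac{1}{2182}\right) = - \frac{\sqrt{1243}}{4364}$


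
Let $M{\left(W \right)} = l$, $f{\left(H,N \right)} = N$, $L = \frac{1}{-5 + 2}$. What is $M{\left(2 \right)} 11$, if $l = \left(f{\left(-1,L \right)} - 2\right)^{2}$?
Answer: $\frac{539}{9} \approx 59.889$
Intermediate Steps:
$L = - \frac{1}{3}$ ($L = \frac{1}{-3} = - \frac{1}{3} \approx -0.33333$)
$l = \frac{49}{9}$ ($l = \left(- \frac{1}{3} - 2\right)^{2} = \left(- \frac{7}{3}\right)^{2} = \frac{49}{9} \approx 5.4444$)
$M{\left(W \right)} = \frac{49}{9}$
$M{\left(2 \right)} 11 = \frac{49}{9} \cdot 11 = \frac{539}{9}$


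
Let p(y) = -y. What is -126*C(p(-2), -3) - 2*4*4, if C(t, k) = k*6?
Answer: 2236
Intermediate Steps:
C(t, k) = 6*k
-126*C(p(-2), -3) - 2*4*4 = -756*(-3) - 2*4*4 = -126*(-18) - 8*4 = 2268 - 32 = 2236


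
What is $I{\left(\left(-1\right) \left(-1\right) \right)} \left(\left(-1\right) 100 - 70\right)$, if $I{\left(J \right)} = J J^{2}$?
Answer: $-170$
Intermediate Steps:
$I{\left(J \right)} = J^{3}$
$I{\left(\left(-1\right) \left(-1\right) \right)} \left(\left(-1\right) 100 - 70\right) = \left(\left(-1\right) \left(-1\right)\right)^{3} \left(\left(-1\right) 100 - 70\right) = 1^{3} \left(-100 - 70\right) = 1 \left(-170\right) = -170$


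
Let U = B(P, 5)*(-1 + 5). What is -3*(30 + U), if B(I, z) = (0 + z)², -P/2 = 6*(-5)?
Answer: -390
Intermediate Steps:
P = 60 (P = -12*(-5) = -2*(-30) = 60)
B(I, z) = z²
U = 100 (U = 5²*(-1 + 5) = 25*4 = 100)
-3*(30 + U) = -3*(30 + 100) = -3*130 = -390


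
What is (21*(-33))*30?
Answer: -20790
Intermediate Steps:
(21*(-33))*30 = -693*30 = -20790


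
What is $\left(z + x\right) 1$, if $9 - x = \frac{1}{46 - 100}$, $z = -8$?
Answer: $\frac{55}{54} \approx 1.0185$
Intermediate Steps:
$x = \frac{487}{54}$ ($x = 9 - \frac{1}{46 - 100} = 9 - \frac{1}{-54} = 9 - - \frac{1}{54} = 9 + \frac{1}{54} = \frac{487}{54} \approx 9.0185$)
$\left(z + x\right) 1 = \left(-8 + \frac{487}{54}\right) 1 = \frac{55}{54} \cdot 1 = \frac{55}{54}$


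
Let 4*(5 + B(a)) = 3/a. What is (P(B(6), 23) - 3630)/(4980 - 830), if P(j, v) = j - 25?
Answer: -29279/33200 ≈ -0.88190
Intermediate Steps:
B(a) = -5 + 3/(4*a) (B(a) = -5 + (3/a)/4 = -5 + 3/(4*a))
P(j, v) = -25 + j
(P(B(6), 23) - 3630)/(4980 - 830) = ((-25 + (-5 + (¾)/6)) - 3630)/(4980 - 830) = ((-25 + (-5 + (¾)*(⅙))) - 3630)/4150 = ((-25 + (-5 + ⅛)) - 3630)*(1/4150) = ((-25 - 39/8) - 3630)*(1/4150) = (-239/8 - 3630)*(1/4150) = -29279/8*1/4150 = -29279/33200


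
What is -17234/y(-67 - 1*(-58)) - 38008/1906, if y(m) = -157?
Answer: 13440374/149621 ≈ 89.829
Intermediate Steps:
-17234/y(-67 - 1*(-58)) - 38008/1906 = -17234/(-157) - 38008/1906 = -17234*(-1/157) - 38008*1/1906 = 17234/157 - 19004/953 = 13440374/149621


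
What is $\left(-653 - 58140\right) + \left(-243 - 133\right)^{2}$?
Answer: $82583$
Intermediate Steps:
$\left(-653 - 58140\right) + \left(-243 - 133\right)^{2} = -58793 + \left(-376\right)^{2} = -58793 + 141376 = 82583$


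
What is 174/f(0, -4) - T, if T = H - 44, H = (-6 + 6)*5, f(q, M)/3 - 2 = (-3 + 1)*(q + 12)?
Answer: 455/11 ≈ 41.364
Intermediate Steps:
f(q, M) = -66 - 6*q (f(q, M) = 6 + 3*((-3 + 1)*(q + 12)) = 6 + 3*(-2*(12 + q)) = 6 + 3*(-24 - 2*q) = 6 + (-72 - 6*q) = -66 - 6*q)
H = 0 (H = 0*5 = 0)
T = -44 (T = 0 - 44 = -44)
174/f(0, -4) - T = 174/(-66 - 6*0) - 1*(-44) = 174/(-66 + 0) + 44 = 174/(-66) + 44 = 174*(-1/66) + 44 = -29/11 + 44 = 455/11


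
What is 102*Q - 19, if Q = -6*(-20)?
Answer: 12221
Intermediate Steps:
Q = 120
102*Q - 19 = 102*120 - 19 = 12240 - 19 = 12221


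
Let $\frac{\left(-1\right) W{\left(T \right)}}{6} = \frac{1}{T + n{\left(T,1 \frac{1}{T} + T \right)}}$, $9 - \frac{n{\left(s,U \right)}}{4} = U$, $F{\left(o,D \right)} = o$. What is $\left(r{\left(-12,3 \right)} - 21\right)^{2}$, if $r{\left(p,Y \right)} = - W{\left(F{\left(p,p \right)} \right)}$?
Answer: $\frac{20602521}{47089} \approx 437.52$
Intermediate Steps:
$n{\left(s,U \right)} = 36 - 4 U$
$W{\left(T \right)} = - \frac{6}{36 - \frac{4}{T} - 3 T}$ ($W{\left(T \right)} = - \frac{6}{T - \left(-36 + 4 \left(1 \frac{1}{T} + T\right)\right)} = - \frac{6}{T - \left(-36 + 4 \left(\frac{1}{T} + T\right)\right)} = - \frac{6}{T - \left(-36 + 4 \left(T + \frac{1}{T}\right)\right)} = - \frac{6}{T - \left(-36 + 4 T + \frac{4}{T}\right)} = - \frac{6}{36 - \frac{4}{T} - 3 T}$)
$r{\left(p,Y \right)} = - \frac{6 p}{4 - 36 p + 3 p^{2}}$
$\left(r{\left(-12,3 \right)} - 21\right)^{2} = \left(6 \left(-12\right) \frac{1}{-4 - 3 \left(-12\right)^{2} + 36 \left(-12\right)} - 21\right)^{2} = \left(6 \left(-12\right) \frac{1}{-4 - 432 - 432} - 21\right)^{2} = \left(6 \left(-12\right) \frac{1}{-868} - 21\right)^{2} = \left(6 \left(-12\right) \left(- \frac{1}{868}\right) - 21\right)^{2} = \left(\frac{18}{217} - 21\right)^{2} = \left(- \frac{4539}{217}\right)^{2} = \frac{20602521}{47089}$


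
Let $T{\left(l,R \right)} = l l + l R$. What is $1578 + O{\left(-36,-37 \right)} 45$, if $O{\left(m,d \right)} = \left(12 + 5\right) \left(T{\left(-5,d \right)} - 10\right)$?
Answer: $154578$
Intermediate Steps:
$T{\left(l,R \right)} = l^{2} + R l$
$O{\left(m,d \right)} = 255 - 85 d$ ($O{\left(m,d \right)} = \left(12 + 5\right) \left(- 5 \left(d - 5\right) - 10\right) = 17 \left(- 5 \left(-5 + d\right) - 10\right) = 17 \left(\left(25 - 5 d\right) - 10\right) = 17 \left(15 - 5 d\right) = 255 - 85 d$)
$1578 + O{\left(-36,-37 \right)} 45 = 1578 + \left(255 - -3145\right) 45 = 1578 + \left(255 + 3145\right) 45 = 1578 + 3400 \cdot 45 = 1578 + 153000 = 154578$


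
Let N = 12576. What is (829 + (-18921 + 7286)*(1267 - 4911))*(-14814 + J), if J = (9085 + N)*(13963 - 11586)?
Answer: 2182408075465527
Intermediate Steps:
J = 51488197 (J = (9085 + 12576)*(13963 - 11586) = 21661*2377 = 51488197)
(829 + (-18921 + 7286)*(1267 - 4911))*(-14814 + J) = (829 + (-18921 + 7286)*(1267 - 4911))*(-14814 + 51488197) = (829 - 11635*(-3644))*51473383 = (829 + 42397940)*51473383 = 42398769*51473383 = 2182408075465527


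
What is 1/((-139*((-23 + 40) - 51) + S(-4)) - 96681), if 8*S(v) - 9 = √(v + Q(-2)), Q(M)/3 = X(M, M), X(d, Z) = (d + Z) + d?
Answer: -5885048/541152968183 - 8*I*√22/541152968183 ≈ -1.0875e-5 - 6.934e-11*I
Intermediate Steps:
X(d, Z) = Z + 2*d (X(d, Z) = (Z + d) + d = Z + 2*d)
Q(M) = 9*M (Q(M) = 3*(M + 2*M) = 3*(3*M) = 9*M)
S(v) = 9/8 + √(-18 + v)/8 (S(v) = 9/8 + √(v + 9*(-2))/8 = 9/8 + √(v - 18)/8 = 9/8 + √(-18 + v)/8)
1/((-139*((-23 + 40) - 51) + S(-4)) - 96681) = 1/((-139*((-23 + 40) - 51) + (9/8 + √(-18 - 4)/8)) - 96681) = 1/((-139*(17 - 51) + (9/8 + √(-22)/8)) - 96681) = 1/((-139*(-34) + (9/8 + (I*√22)/8)) - 96681) = 1/((4726 + (9/8 + I*√22/8)) - 96681) = 1/((37817/8 + I*√22/8) - 96681) = 1/(-735631/8 + I*√22/8)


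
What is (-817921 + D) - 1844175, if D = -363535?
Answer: -3025631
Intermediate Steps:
(-817921 + D) - 1844175 = (-817921 - 363535) - 1844175 = -1181456 - 1844175 = -3025631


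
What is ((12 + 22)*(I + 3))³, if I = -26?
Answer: -478211768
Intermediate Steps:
((12 + 22)*(I + 3))³ = ((12 + 22)*(-26 + 3))³ = (34*(-23))³ = (-782)³ = -478211768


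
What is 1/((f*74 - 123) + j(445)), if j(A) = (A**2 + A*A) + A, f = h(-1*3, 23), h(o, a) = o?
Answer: 1/396150 ≈ 2.5243e-6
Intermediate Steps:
f = -3 (f = -1*3 = -3)
j(A) = A + 2*A**2 (j(A) = (A**2 + A**2) + A = 2*A**2 + A = A + 2*A**2)
1/((f*74 - 123) + j(445)) = 1/((-3*74 - 123) + 445*(1 + 2*445)) = 1/((-222 - 123) + 445*(1 + 890)) = 1/(-345 + 445*891) = 1/(-345 + 396495) = 1/396150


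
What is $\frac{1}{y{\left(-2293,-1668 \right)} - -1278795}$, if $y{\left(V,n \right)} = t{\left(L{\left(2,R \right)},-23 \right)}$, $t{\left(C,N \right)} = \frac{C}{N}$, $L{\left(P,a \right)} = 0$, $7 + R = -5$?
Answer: $\frac{1}{1278795} \approx 7.8199 \cdot 10^{-7}$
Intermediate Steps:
$R = -12$ ($R = -7 - 5 = -12$)
$y{\left(V,n \right)} = 0$ ($y{\left(V,n \right)} = \frac{0}{-23} = 0 \left(- \frac{1}{23}\right) = 0$)
$\frac{1}{y{\left(-2293,-1668 \right)} - -1278795} = \frac{1}{0 - -1278795} = \frac{1}{0 + 1278795} = \frac{1}{1278795}$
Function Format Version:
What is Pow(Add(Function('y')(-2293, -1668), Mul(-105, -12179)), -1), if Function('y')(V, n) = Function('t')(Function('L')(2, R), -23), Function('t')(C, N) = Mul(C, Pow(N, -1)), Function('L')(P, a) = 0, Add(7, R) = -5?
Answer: Rational(1, 1278795) ≈ 7.8199e-7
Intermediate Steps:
R = -12 (R = Add(-7, -5) = -12)
Function('y')(V, n) = 0 (Function('y')(V, n) = Mul(0, Pow(-23, -1)) = Mul(0, Rational(-1, 23)) = 0)
Pow(Add(Function('y')(-2293, -1668), Mul(-105, -12179)), -1) = Pow(Add(0, Mul(-105, -12179)), -1) = Pow(Add(0, 1278795), -1) = Pow(1278795, -1) = Rational(1, 1278795)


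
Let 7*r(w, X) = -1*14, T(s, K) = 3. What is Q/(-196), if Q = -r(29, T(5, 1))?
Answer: -1/98 ≈ -0.010204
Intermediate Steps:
r(w, X) = -2 (r(w, X) = (-1*14)/7 = (1/7)*(-14) = -2)
Q = 2 (Q = -1*(-2) = 2)
Q/(-196) = 2/(-196) = 2*(-1/196) = -1/98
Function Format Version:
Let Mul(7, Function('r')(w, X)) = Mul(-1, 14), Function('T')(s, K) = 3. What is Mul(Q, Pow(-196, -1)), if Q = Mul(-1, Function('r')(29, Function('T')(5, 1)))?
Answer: Rational(-1, 98) ≈ -0.010204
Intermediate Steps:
Function('r')(w, X) = -2 (Function('r')(w, X) = Mul(Rational(1, 7), Mul(-1, 14)) = Mul(Rational(1, 7), -14) = -2)
Q = 2 (Q = Mul(-1, -2) = 2)
Mul(Q, Pow(-196, -1)) = Mul(2, Pow(-196, -1)) = Mul(2, Rational(-1, 196)) = Rational(-1, 98)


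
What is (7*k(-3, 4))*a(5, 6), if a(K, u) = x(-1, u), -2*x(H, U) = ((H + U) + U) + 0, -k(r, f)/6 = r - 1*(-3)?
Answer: 0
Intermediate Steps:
k(r, f) = -18 - 6*r (k(r, f) = -6*(r - 1*(-3)) = -6*(r + 3) = -6*(3 + r) = -18 - 6*r)
x(H, U) = -U - H/2 (x(H, U) = -(((H + U) + U) + 0)/2 = -((H + 2*U) + 0)/2 = -(H + 2*U)/2 = -U - H/2)
a(K, u) = ½ - u (a(K, u) = -u - ½*(-1) = -u + ½ = ½ - u)
(7*k(-3, 4))*a(5, 6) = (7*(-18 - 6*(-3)))*(½ - 1*6) = (7*(-18 + 18))*(½ - 6) = (7*0)*(-11/2) = 0*(-11/2) = 0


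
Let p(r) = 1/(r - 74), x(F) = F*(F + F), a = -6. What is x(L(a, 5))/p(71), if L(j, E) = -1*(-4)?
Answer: -96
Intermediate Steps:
L(j, E) = 4
x(F) = 2*F² (x(F) = F*(2*F) = 2*F²)
p(r) = 1/(-74 + r)
x(L(a, 5))/p(71) = (2*4²)/(1/(-74 + 71)) = (2*16)/(1/(-3)) = 32/(-⅓) = 32*(-3) = -96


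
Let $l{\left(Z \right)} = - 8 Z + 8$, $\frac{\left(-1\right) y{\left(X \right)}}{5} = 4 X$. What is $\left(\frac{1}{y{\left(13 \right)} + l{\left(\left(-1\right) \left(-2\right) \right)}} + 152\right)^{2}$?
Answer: $\frac{1659340225}{71824} \approx 23103.0$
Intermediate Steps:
$y{\left(X \right)} = - 20 X$ ($y{\left(X \right)} = - 5 \cdot 4 X = - 20 X$)
$l{\left(Z \right)} = 8 - 8 Z$
$\left(\frac{1}{y{\left(13 \right)} + l{\left(\left(-1\right) \left(-2\right) \right)}} + 152\right)^{2} = \left(\frac{1}{\left(-20\right) 13 + \left(8 - 8 \left(\left(-1\right) \left(-2\right)\right)\right)} + 152\right)^{2} = \left(\frac{1}{-260 + \left(8 - 16\right)} + 152\right)^{2} = \left(\frac{1}{-260 - 8} + 152\right)^{2} = \left(\frac{1}{-268} + 152\right)^{2} = \left(- \frac{1}{268} + 152\right)^{2} = \left(\frac{40735}{268}\right)^{2} = \frac{1659340225}{71824}$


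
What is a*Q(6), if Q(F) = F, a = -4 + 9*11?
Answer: 570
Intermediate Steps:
a = 95 (a = -4 + 99 = 95)
a*Q(6) = 95*6 = 570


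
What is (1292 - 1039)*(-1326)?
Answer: -335478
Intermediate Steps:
(1292 - 1039)*(-1326) = 253*(-1326) = -335478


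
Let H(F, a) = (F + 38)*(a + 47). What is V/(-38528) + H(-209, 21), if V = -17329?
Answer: -10418285/896 ≈ -11628.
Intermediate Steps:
H(F, a) = (38 + F)*(47 + a)
V/(-38528) + H(-209, 21) = -17329/(-38528) + (1786 + 38*21 + 47*(-209) - 209*21) = -17329*(-1/38528) + (1786 + 798 - 9823 - 4389) = 403/896 - 11628 = -10418285/896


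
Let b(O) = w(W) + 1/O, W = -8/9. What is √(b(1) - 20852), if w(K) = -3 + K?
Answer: I*√187694/3 ≈ 144.41*I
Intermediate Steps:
W = -8/9 (W = -8*⅑ = -8/9 ≈ -0.88889)
b(O) = -35/9 + 1/O (b(O) = (-3 - 8/9) + 1/O = -35/9 + 1/O)
√(b(1) - 20852) = √((-35/9 + 1/1) - 20852) = √((-35/9 + 1) - 20852) = √(-26/9 - 20852) = √(-187694/9) = I*√187694/3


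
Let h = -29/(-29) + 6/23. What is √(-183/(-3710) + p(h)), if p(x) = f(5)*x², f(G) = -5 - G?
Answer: I*√115396927030/85330 ≈ 3.981*I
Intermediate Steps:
h = 29/23 (h = -29*(-1/29) + 6*(1/23) = 1 + 6/23 = 29/23 ≈ 1.2609)
p(x) = -10*x² (p(x) = (-5 - 1*5)*x² = (-5 - 5)*x² = -10*x²)
√(-183/(-3710) + p(h)) = √(-183/(-3710) - 10*(29/23)²) = √(-183*(-1/3710) - 10*841/529) = √(183/3710 - 8410/529) = √(-31104293/1962590) = I*√115396927030/85330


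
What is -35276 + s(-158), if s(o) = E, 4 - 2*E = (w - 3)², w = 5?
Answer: -35276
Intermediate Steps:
E = 0 (E = 2 - (5 - 3)²/2 = 2 - ½*2² = 2 - ½*4 = 2 - 2 = 0)
s(o) = 0
-35276 + s(-158) = -35276 + 0 = -35276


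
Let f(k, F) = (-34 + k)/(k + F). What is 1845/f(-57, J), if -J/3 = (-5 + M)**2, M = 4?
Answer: 110700/91 ≈ 1216.5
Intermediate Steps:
J = -3 (J = -3*(-5 + 4)**2 = -3*(-1)**2 = -3*1 = -3)
f(k, F) = (-34 + k)/(F + k)
1845/f(-57, J) = 1845/(((-34 - 57)/(-3 - 57))) = 1845/((-91/(-60))) = 1845/((-1/60*(-91))) = 1845/(91/60) = 1845*(60/91) = 110700/91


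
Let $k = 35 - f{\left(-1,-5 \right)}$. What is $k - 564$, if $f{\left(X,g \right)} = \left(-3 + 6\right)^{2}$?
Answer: $-538$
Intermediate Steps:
$f{\left(X,g \right)} = 9$ ($f{\left(X,g \right)} = 3^{2} = 9$)
$k = 26$ ($k = 35 - 9 = 26$)
$k - 564 = 26 - 564 = -538$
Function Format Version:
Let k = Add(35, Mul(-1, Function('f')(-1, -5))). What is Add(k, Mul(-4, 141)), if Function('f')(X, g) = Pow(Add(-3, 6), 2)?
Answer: -538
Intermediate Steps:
Function('f')(X, g) = 9 (Function('f')(X, g) = Pow(3, 2) = 9)
k = 26 (k = Add(35, Mul(-1, 9)) = Add(35, -9) = 26)
Add(k, Mul(-4, 141)) = Add(26, Mul(-4, 141)) = Add(26, -564) = -538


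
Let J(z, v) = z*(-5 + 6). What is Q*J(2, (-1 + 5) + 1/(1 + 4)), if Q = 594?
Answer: 1188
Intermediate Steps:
J(z, v) = z (J(z, v) = z*1 = z)
Q*J(2, (-1 + 5) + 1/(1 + 4)) = 594*2 = 1188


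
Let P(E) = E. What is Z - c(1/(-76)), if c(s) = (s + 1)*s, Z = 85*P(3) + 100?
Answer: 2050555/5776 ≈ 355.01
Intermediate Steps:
Z = 355 (Z = 85*3 + 100 = 255 + 100 = 355)
c(s) = s*(1 + s) (c(s) = (1 + s)*s = s*(1 + s))
Z - c(1/(-76)) = 355 - (1 + 1/(-76))/(-76) = 355 - (-1)*(1 - 1/76)/76 = 355 - (-1)*75/(76*76) = 355 - 1*(-75/5776) = 355 + 75/5776 = 2050555/5776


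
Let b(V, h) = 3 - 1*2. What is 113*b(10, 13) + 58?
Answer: 171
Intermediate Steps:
b(V, h) = 1 (b(V, h) = 3 - 2 = 1)
113*b(10, 13) + 58 = 113*1 + 58 = 113 + 58 = 171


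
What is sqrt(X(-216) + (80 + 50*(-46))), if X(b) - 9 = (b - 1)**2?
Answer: sqrt(44878) ≈ 211.84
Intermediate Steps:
X(b) = 9 + (-1 + b)**2 (X(b) = 9 + (b - 1)**2 = 9 + (-1 + b)**2)
sqrt(X(-216) + (80 + 50*(-46))) = sqrt((9 + (-1 - 216)**2) + (80 + 50*(-46))) = sqrt((9 + (-217)**2) + (80 - 2300)) = sqrt((9 + 47089) - 2220) = sqrt(47098 - 2220) = sqrt(44878)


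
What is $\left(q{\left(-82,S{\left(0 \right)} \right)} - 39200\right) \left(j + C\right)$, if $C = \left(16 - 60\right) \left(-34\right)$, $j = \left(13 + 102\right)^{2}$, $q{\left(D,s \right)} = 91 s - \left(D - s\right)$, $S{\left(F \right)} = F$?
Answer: $-575856078$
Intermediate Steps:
$q{\left(D,s \right)} = - D + 92 s$
$j = 13225$ ($j = 115^{2} = 13225$)
$C = 1496$ ($C = \left(-44\right) \left(-34\right) = 1496$)
$\left(q{\left(-82,S{\left(0 \right)} \right)} - 39200\right) \left(j + C\right) = \left(\left(\left(-1\right) \left(-82\right) + 92 \cdot 0\right) - 39200\right) \left(13225 + 1496\right) = \left(\left(82 + 0\right) - 39200\right) 14721 = \left(82 - 39200\right) 14721 = \left(-39118\right) 14721 = -575856078$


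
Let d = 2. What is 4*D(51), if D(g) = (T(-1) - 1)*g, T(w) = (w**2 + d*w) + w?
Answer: -612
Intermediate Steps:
T(w) = w**2 + 3*w (T(w) = (w**2 + 2*w) + w = w**2 + 3*w)
D(g) = -3*g (D(g) = (-(3 - 1) - 1)*g = (-1*2 - 1)*g = (-2 - 1)*g = -3*g)
4*D(51) = 4*(-3*51) = 4*(-153) = -612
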